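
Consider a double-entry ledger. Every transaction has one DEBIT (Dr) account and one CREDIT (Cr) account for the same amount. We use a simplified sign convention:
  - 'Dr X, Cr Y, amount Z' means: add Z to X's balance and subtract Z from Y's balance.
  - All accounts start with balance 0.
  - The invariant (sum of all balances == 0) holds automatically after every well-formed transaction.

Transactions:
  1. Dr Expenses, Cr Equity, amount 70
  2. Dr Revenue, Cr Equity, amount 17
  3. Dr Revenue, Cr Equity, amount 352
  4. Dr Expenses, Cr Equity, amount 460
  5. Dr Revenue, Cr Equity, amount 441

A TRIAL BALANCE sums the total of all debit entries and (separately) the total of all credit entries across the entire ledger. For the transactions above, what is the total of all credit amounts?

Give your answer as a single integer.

Answer: 1340

Derivation:
Txn 1: credit+=70
Txn 2: credit+=17
Txn 3: credit+=352
Txn 4: credit+=460
Txn 5: credit+=441
Total credits = 1340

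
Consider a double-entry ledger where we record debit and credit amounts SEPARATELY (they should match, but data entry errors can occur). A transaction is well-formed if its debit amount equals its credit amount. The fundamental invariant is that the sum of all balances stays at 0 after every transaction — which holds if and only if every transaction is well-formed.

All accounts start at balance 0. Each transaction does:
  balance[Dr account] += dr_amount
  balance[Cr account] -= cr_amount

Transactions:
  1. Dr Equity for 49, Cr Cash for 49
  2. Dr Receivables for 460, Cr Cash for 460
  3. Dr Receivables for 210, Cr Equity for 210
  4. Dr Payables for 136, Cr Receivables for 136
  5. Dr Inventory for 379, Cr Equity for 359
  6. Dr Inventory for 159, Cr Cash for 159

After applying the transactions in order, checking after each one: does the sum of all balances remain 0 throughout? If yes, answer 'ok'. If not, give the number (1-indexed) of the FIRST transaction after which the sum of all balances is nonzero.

After txn 1: dr=49 cr=49 sum_balances=0
After txn 2: dr=460 cr=460 sum_balances=0
After txn 3: dr=210 cr=210 sum_balances=0
After txn 4: dr=136 cr=136 sum_balances=0
After txn 5: dr=379 cr=359 sum_balances=20
After txn 6: dr=159 cr=159 sum_balances=20

Answer: 5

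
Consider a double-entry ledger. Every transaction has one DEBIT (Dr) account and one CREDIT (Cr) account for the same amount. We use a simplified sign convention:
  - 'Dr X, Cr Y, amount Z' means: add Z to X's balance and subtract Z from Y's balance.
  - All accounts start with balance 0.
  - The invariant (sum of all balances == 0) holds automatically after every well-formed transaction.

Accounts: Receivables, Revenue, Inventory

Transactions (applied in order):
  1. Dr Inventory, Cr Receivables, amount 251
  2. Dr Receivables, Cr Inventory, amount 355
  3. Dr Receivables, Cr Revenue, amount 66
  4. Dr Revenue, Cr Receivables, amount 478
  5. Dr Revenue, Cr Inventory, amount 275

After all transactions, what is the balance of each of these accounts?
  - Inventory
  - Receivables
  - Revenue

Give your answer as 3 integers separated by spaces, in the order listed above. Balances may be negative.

After txn 1 (Dr Inventory, Cr Receivables, amount 251): Inventory=251 Receivables=-251
After txn 2 (Dr Receivables, Cr Inventory, amount 355): Inventory=-104 Receivables=104
After txn 3 (Dr Receivables, Cr Revenue, amount 66): Inventory=-104 Receivables=170 Revenue=-66
After txn 4 (Dr Revenue, Cr Receivables, amount 478): Inventory=-104 Receivables=-308 Revenue=412
After txn 5 (Dr Revenue, Cr Inventory, amount 275): Inventory=-379 Receivables=-308 Revenue=687

Answer: -379 -308 687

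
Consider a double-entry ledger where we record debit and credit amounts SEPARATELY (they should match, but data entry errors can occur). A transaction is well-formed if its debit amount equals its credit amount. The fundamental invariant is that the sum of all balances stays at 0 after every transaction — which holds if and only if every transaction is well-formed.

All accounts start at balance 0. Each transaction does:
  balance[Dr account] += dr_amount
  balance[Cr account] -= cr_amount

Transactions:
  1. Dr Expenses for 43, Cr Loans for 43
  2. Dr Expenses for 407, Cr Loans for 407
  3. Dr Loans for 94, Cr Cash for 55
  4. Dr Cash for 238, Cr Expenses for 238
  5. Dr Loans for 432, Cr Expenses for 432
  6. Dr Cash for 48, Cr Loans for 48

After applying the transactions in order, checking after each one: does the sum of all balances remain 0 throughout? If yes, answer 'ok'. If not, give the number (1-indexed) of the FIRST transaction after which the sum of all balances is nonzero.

Answer: 3

Derivation:
After txn 1: dr=43 cr=43 sum_balances=0
After txn 2: dr=407 cr=407 sum_balances=0
After txn 3: dr=94 cr=55 sum_balances=39
After txn 4: dr=238 cr=238 sum_balances=39
After txn 5: dr=432 cr=432 sum_balances=39
After txn 6: dr=48 cr=48 sum_balances=39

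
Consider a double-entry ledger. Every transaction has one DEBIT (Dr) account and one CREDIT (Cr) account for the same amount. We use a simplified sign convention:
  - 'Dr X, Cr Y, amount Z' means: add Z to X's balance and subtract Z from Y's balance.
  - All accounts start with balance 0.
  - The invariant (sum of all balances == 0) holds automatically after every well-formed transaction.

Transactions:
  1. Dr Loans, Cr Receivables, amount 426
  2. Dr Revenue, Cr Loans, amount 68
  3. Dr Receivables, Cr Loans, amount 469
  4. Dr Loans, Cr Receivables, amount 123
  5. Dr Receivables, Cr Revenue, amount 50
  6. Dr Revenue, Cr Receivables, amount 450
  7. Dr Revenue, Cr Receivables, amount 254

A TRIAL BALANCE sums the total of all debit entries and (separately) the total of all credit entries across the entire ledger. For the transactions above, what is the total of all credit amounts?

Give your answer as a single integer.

Answer: 1840

Derivation:
Txn 1: credit+=426
Txn 2: credit+=68
Txn 3: credit+=469
Txn 4: credit+=123
Txn 5: credit+=50
Txn 6: credit+=450
Txn 7: credit+=254
Total credits = 1840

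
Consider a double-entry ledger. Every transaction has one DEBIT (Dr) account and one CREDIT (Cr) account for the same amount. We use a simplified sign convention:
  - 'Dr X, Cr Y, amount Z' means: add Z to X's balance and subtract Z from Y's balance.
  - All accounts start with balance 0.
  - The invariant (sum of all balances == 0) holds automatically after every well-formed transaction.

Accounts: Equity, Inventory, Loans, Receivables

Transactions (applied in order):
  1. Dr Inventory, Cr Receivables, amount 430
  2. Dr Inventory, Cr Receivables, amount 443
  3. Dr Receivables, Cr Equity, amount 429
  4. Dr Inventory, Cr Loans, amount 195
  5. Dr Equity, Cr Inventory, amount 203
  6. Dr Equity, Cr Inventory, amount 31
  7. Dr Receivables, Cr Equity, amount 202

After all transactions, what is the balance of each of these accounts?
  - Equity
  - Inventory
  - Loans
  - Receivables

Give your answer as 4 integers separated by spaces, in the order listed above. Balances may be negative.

Answer: -397 834 -195 -242

Derivation:
After txn 1 (Dr Inventory, Cr Receivables, amount 430): Inventory=430 Receivables=-430
After txn 2 (Dr Inventory, Cr Receivables, amount 443): Inventory=873 Receivables=-873
After txn 3 (Dr Receivables, Cr Equity, amount 429): Equity=-429 Inventory=873 Receivables=-444
After txn 4 (Dr Inventory, Cr Loans, amount 195): Equity=-429 Inventory=1068 Loans=-195 Receivables=-444
After txn 5 (Dr Equity, Cr Inventory, amount 203): Equity=-226 Inventory=865 Loans=-195 Receivables=-444
After txn 6 (Dr Equity, Cr Inventory, amount 31): Equity=-195 Inventory=834 Loans=-195 Receivables=-444
After txn 7 (Dr Receivables, Cr Equity, amount 202): Equity=-397 Inventory=834 Loans=-195 Receivables=-242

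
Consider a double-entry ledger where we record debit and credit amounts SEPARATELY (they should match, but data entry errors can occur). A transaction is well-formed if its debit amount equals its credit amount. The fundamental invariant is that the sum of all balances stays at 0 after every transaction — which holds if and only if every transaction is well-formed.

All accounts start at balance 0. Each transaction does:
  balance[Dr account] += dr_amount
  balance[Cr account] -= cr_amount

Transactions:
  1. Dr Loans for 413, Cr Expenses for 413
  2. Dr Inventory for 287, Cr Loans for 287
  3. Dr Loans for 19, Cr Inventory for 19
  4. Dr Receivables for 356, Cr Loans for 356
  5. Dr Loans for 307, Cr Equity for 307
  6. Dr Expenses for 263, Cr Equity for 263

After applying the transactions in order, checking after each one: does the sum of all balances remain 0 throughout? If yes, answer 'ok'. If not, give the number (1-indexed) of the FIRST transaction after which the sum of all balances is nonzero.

After txn 1: dr=413 cr=413 sum_balances=0
After txn 2: dr=287 cr=287 sum_balances=0
After txn 3: dr=19 cr=19 sum_balances=0
After txn 4: dr=356 cr=356 sum_balances=0
After txn 5: dr=307 cr=307 sum_balances=0
After txn 6: dr=263 cr=263 sum_balances=0

Answer: ok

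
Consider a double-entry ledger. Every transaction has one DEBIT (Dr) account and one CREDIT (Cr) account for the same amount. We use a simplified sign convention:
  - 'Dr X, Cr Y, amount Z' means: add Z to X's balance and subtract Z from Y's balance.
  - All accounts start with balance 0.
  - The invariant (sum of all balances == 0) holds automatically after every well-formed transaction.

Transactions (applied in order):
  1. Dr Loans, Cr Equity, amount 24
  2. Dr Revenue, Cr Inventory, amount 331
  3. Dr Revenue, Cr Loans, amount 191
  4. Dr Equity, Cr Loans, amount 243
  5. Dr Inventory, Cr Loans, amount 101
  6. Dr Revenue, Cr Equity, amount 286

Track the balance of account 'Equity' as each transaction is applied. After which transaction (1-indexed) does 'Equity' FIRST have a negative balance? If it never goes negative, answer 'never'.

After txn 1: Equity=-24

Answer: 1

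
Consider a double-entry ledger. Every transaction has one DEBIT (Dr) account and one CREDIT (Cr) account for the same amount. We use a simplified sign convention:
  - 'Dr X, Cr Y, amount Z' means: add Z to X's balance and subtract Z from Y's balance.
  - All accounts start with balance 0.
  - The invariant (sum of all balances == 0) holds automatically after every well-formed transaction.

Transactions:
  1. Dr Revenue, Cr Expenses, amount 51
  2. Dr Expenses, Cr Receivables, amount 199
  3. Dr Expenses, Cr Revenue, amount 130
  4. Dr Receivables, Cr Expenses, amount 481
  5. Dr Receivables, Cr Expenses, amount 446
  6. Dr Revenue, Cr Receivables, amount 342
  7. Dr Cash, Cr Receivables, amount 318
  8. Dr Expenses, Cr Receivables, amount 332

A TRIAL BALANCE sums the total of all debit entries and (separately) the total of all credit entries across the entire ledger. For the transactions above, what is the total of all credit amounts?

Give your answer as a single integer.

Answer: 2299

Derivation:
Txn 1: credit+=51
Txn 2: credit+=199
Txn 3: credit+=130
Txn 4: credit+=481
Txn 5: credit+=446
Txn 6: credit+=342
Txn 7: credit+=318
Txn 8: credit+=332
Total credits = 2299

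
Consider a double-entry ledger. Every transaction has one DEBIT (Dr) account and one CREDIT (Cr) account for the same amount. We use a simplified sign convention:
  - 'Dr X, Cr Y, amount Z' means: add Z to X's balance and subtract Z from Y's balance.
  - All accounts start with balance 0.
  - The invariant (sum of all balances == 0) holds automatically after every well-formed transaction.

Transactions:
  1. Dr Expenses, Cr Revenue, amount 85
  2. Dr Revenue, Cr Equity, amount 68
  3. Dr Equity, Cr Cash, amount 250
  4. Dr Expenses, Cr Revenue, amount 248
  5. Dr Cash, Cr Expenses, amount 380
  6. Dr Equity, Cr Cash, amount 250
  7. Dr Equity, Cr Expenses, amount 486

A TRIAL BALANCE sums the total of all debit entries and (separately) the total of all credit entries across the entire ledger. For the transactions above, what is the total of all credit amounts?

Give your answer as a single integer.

Txn 1: credit+=85
Txn 2: credit+=68
Txn 3: credit+=250
Txn 4: credit+=248
Txn 5: credit+=380
Txn 6: credit+=250
Txn 7: credit+=486
Total credits = 1767

Answer: 1767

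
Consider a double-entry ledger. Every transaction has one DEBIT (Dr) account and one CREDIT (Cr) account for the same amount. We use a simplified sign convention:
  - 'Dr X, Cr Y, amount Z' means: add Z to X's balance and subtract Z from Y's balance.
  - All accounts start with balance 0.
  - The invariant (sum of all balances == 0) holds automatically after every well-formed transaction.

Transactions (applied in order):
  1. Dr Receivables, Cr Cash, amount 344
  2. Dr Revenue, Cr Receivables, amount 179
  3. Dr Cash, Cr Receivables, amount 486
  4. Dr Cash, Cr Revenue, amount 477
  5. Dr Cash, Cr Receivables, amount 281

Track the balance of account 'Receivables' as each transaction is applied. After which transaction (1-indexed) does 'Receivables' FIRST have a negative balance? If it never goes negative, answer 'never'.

Answer: 3

Derivation:
After txn 1: Receivables=344
After txn 2: Receivables=165
After txn 3: Receivables=-321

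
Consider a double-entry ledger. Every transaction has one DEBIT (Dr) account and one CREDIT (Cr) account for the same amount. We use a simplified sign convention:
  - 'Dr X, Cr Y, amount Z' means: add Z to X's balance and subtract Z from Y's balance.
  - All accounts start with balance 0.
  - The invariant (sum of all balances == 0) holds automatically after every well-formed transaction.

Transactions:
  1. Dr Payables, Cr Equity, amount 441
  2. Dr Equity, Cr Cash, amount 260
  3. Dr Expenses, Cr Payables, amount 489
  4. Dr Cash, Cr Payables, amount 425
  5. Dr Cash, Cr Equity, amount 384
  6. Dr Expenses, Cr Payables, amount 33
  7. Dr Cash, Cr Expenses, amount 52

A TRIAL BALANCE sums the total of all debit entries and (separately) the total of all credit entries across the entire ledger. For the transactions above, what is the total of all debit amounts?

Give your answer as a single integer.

Answer: 2084

Derivation:
Txn 1: debit+=441
Txn 2: debit+=260
Txn 3: debit+=489
Txn 4: debit+=425
Txn 5: debit+=384
Txn 6: debit+=33
Txn 7: debit+=52
Total debits = 2084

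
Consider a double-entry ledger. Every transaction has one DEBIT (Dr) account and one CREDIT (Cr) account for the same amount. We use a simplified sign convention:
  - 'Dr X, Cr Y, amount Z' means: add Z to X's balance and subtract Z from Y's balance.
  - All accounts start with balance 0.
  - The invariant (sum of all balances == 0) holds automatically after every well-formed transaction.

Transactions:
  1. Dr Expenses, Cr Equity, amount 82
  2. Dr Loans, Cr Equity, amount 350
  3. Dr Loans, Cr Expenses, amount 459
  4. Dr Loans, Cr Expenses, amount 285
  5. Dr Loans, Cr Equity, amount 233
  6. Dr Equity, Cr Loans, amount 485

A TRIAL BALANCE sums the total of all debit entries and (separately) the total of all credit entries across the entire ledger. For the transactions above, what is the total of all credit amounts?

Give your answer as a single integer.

Txn 1: credit+=82
Txn 2: credit+=350
Txn 3: credit+=459
Txn 4: credit+=285
Txn 5: credit+=233
Txn 6: credit+=485
Total credits = 1894

Answer: 1894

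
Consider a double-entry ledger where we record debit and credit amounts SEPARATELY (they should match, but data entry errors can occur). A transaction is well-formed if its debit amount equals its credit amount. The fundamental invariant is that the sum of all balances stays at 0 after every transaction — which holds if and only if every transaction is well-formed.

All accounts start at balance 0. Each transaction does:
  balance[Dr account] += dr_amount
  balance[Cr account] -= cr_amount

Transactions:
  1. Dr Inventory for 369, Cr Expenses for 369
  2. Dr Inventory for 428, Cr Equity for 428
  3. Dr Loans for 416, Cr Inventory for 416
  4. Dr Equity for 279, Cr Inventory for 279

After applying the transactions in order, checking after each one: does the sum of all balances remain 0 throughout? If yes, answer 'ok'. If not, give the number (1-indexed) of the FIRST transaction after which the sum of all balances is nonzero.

After txn 1: dr=369 cr=369 sum_balances=0
After txn 2: dr=428 cr=428 sum_balances=0
After txn 3: dr=416 cr=416 sum_balances=0
After txn 4: dr=279 cr=279 sum_balances=0

Answer: ok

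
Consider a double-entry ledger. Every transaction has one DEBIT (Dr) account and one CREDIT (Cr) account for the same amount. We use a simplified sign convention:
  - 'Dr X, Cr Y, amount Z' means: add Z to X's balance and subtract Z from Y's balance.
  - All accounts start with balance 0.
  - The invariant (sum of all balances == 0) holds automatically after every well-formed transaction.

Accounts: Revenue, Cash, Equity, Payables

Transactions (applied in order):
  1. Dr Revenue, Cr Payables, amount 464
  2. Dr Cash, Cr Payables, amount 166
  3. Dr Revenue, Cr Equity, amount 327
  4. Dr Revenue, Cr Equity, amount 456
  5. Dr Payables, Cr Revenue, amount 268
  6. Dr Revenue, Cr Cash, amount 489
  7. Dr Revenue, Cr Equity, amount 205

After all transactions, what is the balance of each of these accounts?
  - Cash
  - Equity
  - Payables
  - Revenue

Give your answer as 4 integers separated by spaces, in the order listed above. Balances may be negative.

After txn 1 (Dr Revenue, Cr Payables, amount 464): Payables=-464 Revenue=464
After txn 2 (Dr Cash, Cr Payables, amount 166): Cash=166 Payables=-630 Revenue=464
After txn 3 (Dr Revenue, Cr Equity, amount 327): Cash=166 Equity=-327 Payables=-630 Revenue=791
After txn 4 (Dr Revenue, Cr Equity, amount 456): Cash=166 Equity=-783 Payables=-630 Revenue=1247
After txn 5 (Dr Payables, Cr Revenue, amount 268): Cash=166 Equity=-783 Payables=-362 Revenue=979
After txn 6 (Dr Revenue, Cr Cash, amount 489): Cash=-323 Equity=-783 Payables=-362 Revenue=1468
After txn 7 (Dr Revenue, Cr Equity, amount 205): Cash=-323 Equity=-988 Payables=-362 Revenue=1673

Answer: -323 -988 -362 1673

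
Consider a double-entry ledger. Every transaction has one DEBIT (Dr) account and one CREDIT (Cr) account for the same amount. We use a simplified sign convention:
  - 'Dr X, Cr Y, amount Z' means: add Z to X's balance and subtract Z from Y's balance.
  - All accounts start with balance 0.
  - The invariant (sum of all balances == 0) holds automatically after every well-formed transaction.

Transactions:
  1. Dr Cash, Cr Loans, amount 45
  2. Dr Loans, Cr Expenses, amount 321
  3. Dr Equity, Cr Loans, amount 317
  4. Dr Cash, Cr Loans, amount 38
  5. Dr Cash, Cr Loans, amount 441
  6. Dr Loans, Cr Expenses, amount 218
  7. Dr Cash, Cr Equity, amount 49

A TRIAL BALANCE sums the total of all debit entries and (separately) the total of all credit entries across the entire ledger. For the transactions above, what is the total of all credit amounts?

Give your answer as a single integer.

Answer: 1429

Derivation:
Txn 1: credit+=45
Txn 2: credit+=321
Txn 3: credit+=317
Txn 4: credit+=38
Txn 5: credit+=441
Txn 6: credit+=218
Txn 7: credit+=49
Total credits = 1429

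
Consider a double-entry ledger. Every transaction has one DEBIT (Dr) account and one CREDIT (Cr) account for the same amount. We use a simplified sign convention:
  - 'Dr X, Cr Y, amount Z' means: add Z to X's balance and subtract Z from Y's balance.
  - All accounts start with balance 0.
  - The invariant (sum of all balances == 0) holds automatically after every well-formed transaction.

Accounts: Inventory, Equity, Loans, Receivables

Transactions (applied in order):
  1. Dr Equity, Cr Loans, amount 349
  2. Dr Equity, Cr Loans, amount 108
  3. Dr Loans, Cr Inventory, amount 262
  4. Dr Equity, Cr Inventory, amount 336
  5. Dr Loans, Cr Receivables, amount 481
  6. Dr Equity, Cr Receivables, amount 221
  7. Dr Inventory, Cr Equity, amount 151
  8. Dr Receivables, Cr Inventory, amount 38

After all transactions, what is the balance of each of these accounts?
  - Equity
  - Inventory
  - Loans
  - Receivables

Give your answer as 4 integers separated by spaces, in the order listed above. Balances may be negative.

Answer: 863 -485 286 -664

Derivation:
After txn 1 (Dr Equity, Cr Loans, amount 349): Equity=349 Loans=-349
After txn 2 (Dr Equity, Cr Loans, amount 108): Equity=457 Loans=-457
After txn 3 (Dr Loans, Cr Inventory, amount 262): Equity=457 Inventory=-262 Loans=-195
After txn 4 (Dr Equity, Cr Inventory, amount 336): Equity=793 Inventory=-598 Loans=-195
After txn 5 (Dr Loans, Cr Receivables, amount 481): Equity=793 Inventory=-598 Loans=286 Receivables=-481
After txn 6 (Dr Equity, Cr Receivables, amount 221): Equity=1014 Inventory=-598 Loans=286 Receivables=-702
After txn 7 (Dr Inventory, Cr Equity, amount 151): Equity=863 Inventory=-447 Loans=286 Receivables=-702
After txn 8 (Dr Receivables, Cr Inventory, amount 38): Equity=863 Inventory=-485 Loans=286 Receivables=-664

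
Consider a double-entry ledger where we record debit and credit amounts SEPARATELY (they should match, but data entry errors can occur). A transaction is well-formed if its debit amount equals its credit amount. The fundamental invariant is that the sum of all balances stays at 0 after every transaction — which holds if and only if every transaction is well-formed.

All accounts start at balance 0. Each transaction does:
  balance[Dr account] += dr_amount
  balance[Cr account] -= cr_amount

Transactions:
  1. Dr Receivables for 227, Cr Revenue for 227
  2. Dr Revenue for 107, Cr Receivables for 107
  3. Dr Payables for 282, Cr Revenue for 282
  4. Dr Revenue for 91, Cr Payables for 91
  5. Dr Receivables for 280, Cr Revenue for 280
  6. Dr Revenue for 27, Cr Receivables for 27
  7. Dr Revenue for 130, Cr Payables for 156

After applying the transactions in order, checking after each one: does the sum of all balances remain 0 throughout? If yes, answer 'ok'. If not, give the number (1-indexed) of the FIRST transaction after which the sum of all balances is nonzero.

Answer: 7

Derivation:
After txn 1: dr=227 cr=227 sum_balances=0
After txn 2: dr=107 cr=107 sum_balances=0
After txn 3: dr=282 cr=282 sum_balances=0
After txn 4: dr=91 cr=91 sum_balances=0
After txn 5: dr=280 cr=280 sum_balances=0
After txn 6: dr=27 cr=27 sum_balances=0
After txn 7: dr=130 cr=156 sum_balances=-26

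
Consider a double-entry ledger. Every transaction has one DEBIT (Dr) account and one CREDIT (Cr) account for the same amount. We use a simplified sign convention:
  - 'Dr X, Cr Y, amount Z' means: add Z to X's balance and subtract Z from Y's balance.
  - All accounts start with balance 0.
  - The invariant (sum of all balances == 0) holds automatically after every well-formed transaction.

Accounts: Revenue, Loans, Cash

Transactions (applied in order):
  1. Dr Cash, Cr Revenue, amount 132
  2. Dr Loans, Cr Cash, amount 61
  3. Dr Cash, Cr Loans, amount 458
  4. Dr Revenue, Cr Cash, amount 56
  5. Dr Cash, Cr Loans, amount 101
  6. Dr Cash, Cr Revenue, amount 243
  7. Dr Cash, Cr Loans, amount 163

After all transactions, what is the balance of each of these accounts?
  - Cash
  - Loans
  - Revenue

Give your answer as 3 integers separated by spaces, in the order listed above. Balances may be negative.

Answer: 980 -661 -319

Derivation:
After txn 1 (Dr Cash, Cr Revenue, amount 132): Cash=132 Revenue=-132
After txn 2 (Dr Loans, Cr Cash, amount 61): Cash=71 Loans=61 Revenue=-132
After txn 3 (Dr Cash, Cr Loans, amount 458): Cash=529 Loans=-397 Revenue=-132
After txn 4 (Dr Revenue, Cr Cash, amount 56): Cash=473 Loans=-397 Revenue=-76
After txn 5 (Dr Cash, Cr Loans, amount 101): Cash=574 Loans=-498 Revenue=-76
After txn 6 (Dr Cash, Cr Revenue, amount 243): Cash=817 Loans=-498 Revenue=-319
After txn 7 (Dr Cash, Cr Loans, amount 163): Cash=980 Loans=-661 Revenue=-319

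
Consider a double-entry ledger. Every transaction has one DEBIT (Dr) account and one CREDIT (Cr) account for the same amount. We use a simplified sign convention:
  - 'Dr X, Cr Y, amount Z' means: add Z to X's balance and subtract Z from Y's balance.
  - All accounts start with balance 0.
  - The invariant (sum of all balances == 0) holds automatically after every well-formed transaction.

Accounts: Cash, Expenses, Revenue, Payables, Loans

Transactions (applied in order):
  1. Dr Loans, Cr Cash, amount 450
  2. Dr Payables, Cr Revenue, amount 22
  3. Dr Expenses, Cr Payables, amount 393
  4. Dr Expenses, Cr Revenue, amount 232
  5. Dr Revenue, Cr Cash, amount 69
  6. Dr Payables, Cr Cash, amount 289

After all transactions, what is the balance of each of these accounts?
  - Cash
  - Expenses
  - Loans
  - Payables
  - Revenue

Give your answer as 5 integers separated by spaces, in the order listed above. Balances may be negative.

Answer: -808 625 450 -82 -185

Derivation:
After txn 1 (Dr Loans, Cr Cash, amount 450): Cash=-450 Loans=450
After txn 2 (Dr Payables, Cr Revenue, amount 22): Cash=-450 Loans=450 Payables=22 Revenue=-22
After txn 3 (Dr Expenses, Cr Payables, amount 393): Cash=-450 Expenses=393 Loans=450 Payables=-371 Revenue=-22
After txn 4 (Dr Expenses, Cr Revenue, amount 232): Cash=-450 Expenses=625 Loans=450 Payables=-371 Revenue=-254
After txn 5 (Dr Revenue, Cr Cash, amount 69): Cash=-519 Expenses=625 Loans=450 Payables=-371 Revenue=-185
After txn 6 (Dr Payables, Cr Cash, amount 289): Cash=-808 Expenses=625 Loans=450 Payables=-82 Revenue=-185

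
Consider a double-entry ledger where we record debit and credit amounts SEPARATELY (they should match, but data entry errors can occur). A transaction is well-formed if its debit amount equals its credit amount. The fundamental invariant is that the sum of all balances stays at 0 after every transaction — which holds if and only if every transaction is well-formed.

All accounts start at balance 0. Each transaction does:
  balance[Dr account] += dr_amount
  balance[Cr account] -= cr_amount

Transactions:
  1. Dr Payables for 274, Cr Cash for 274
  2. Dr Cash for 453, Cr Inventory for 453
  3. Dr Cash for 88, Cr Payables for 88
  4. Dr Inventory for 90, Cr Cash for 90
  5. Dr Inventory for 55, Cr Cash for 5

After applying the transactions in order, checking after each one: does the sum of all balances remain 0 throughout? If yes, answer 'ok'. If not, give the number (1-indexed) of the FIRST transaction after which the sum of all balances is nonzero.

Answer: 5

Derivation:
After txn 1: dr=274 cr=274 sum_balances=0
After txn 2: dr=453 cr=453 sum_balances=0
After txn 3: dr=88 cr=88 sum_balances=0
After txn 4: dr=90 cr=90 sum_balances=0
After txn 5: dr=55 cr=5 sum_balances=50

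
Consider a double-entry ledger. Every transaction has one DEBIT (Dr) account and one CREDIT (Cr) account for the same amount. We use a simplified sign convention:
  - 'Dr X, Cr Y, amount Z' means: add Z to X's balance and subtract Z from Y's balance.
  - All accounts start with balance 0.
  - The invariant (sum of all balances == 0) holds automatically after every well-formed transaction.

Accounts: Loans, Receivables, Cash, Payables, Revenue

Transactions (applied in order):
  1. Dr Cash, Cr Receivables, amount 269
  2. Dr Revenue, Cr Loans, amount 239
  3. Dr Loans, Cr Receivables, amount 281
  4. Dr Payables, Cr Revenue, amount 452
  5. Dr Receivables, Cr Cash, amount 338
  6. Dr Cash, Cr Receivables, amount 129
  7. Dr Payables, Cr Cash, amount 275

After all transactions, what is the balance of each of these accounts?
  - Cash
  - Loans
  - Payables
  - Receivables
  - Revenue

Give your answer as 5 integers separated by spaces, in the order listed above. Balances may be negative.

Answer: -215 42 727 -341 -213

Derivation:
After txn 1 (Dr Cash, Cr Receivables, amount 269): Cash=269 Receivables=-269
After txn 2 (Dr Revenue, Cr Loans, amount 239): Cash=269 Loans=-239 Receivables=-269 Revenue=239
After txn 3 (Dr Loans, Cr Receivables, amount 281): Cash=269 Loans=42 Receivables=-550 Revenue=239
After txn 4 (Dr Payables, Cr Revenue, amount 452): Cash=269 Loans=42 Payables=452 Receivables=-550 Revenue=-213
After txn 5 (Dr Receivables, Cr Cash, amount 338): Cash=-69 Loans=42 Payables=452 Receivables=-212 Revenue=-213
After txn 6 (Dr Cash, Cr Receivables, amount 129): Cash=60 Loans=42 Payables=452 Receivables=-341 Revenue=-213
After txn 7 (Dr Payables, Cr Cash, amount 275): Cash=-215 Loans=42 Payables=727 Receivables=-341 Revenue=-213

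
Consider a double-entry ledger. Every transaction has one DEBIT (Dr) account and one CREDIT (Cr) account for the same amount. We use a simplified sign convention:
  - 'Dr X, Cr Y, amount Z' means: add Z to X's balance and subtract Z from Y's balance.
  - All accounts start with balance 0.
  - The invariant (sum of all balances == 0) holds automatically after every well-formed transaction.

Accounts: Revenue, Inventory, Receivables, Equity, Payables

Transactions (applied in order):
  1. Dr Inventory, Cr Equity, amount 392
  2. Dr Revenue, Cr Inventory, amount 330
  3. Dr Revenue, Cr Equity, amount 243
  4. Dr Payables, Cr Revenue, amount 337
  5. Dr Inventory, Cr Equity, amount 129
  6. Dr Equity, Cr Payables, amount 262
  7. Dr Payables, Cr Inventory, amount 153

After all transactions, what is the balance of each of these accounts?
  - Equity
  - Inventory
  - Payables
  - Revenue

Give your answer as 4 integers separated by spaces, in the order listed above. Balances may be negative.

After txn 1 (Dr Inventory, Cr Equity, amount 392): Equity=-392 Inventory=392
After txn 2 (Dr Revenue, Cr Inventory, amount 330): Equity=-392 Inventory=62 Revenue=330
After txn 3 (Dr Revenue, Cr Equity, amount 243): Equity=-635 Inventory=62 Revenue=573
After txn 4 (Dr Payables, Cr Revenue, amount 337): Equity=-635 Inventory=62 Payables=337 Revenue=236
After txn 5 (Dr Inventory, Cr Equity, amount 129): Equity=-764 Inventory=191 Payables=337 Revenue=236
After txn 6 (Dr Equity, Cr Payables, amount 262): Equity=-502 Inventory=191 Payables=75 Revenue=236
After txn 7 (Dr Payables, Cr Inventory, amount 153): Equity=-502 Inventory=38 Payables=228 Revenue=236

Answer: -502 38 228 236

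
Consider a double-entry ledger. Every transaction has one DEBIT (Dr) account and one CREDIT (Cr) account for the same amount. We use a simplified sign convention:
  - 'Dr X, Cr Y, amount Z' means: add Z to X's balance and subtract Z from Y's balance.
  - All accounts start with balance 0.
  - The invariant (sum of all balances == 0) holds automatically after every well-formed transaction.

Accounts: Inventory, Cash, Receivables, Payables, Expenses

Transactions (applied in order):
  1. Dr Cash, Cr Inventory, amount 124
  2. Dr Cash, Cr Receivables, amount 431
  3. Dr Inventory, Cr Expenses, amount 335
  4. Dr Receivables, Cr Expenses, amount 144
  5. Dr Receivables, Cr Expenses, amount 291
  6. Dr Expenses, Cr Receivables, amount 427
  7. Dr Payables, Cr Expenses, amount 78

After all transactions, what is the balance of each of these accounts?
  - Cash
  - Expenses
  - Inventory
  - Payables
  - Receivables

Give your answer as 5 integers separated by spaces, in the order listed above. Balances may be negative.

After txn 1 (Dr Cash, Cr Inventory, amount 124): Cash=124 Inventory=-124
After txn 2 (Dr Cash, Cr Receivables, amount 431): Cash=555 Inventory=-124 Receivables=-431
After txn 3 (Dr Inventory, Cr Expenses, amount 335): Cash=555 Expenses=-335 Inventory=211 Receivables=-431
After txn 4 (Dr Receivables, Cr Expenses, amount 144): Cash=555 Expenses=-479 Inventory=211 Receivables=-287
After txn 5 (Dr Receivables, Cr Expenses, amount 291): Cash=555 Expenses=-770 Inventory=211 Receivables=4
After txn 6 (Dr Expenses, Cr Receivables, amount 427): Cash=555 Expenses=-343 Inventory=211 Receivables=-423
After txn 7 (Dr Payables, Cr Expenses, amount 78): Cash=555 Expenses=-421 Inventory=211 Payables=78 Receivables=-423

Answer: 555 -421 211 78 -423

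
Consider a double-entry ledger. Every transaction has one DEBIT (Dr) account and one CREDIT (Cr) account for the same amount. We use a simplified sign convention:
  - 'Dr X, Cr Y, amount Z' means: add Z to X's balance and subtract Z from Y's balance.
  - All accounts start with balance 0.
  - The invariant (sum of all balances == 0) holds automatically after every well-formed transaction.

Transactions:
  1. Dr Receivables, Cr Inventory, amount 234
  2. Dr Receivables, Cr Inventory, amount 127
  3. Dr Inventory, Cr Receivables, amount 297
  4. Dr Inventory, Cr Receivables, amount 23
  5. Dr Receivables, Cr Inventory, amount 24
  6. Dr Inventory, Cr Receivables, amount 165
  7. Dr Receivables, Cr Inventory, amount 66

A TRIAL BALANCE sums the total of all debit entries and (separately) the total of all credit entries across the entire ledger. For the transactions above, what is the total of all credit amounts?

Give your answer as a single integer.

Txn 1: credit+=234
Txn 2: credit+=127
Txn 3: credit+=297
Txn 4: credit+=23
Txn 5: credit+=24
Txn 6: credit+=165
Txn 7: credit+=66
Total credits = 936

Answer: 936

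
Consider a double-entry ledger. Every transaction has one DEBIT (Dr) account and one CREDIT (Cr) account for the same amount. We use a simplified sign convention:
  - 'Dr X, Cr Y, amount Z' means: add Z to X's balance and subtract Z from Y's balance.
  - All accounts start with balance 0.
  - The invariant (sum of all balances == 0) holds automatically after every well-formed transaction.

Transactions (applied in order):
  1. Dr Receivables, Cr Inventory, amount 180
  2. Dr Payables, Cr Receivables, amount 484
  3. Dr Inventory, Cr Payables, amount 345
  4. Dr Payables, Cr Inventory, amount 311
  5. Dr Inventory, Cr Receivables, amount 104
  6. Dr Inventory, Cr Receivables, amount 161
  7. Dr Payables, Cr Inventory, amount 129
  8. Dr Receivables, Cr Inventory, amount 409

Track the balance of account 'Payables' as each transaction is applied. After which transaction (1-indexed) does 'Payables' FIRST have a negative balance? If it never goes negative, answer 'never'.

After txn 1: Payables=0
After txn 2: Payables=484
After txn 3: Payables=139
After txn 4: Payables=450
After txn 5: Payables=450
After txn 6: Payables=450
After txn 7: Payables=579
After txn 8: Payables=579

Answer: never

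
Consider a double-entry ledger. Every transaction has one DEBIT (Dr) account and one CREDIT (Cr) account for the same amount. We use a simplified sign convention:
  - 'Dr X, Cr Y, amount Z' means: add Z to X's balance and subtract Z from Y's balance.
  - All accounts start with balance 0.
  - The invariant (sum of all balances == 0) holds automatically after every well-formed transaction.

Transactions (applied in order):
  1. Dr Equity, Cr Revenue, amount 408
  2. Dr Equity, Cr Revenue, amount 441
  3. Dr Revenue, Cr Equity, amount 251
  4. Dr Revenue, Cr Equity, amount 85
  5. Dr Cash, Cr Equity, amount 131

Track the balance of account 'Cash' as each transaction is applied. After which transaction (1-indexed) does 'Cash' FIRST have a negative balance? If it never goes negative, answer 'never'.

Answer: never

Derivation:
After txn 1: Cash=0
After txn 2: Cash=0
After txn 3: Cash=0
After txn 4: Cash=0
After txn 5: Cash=131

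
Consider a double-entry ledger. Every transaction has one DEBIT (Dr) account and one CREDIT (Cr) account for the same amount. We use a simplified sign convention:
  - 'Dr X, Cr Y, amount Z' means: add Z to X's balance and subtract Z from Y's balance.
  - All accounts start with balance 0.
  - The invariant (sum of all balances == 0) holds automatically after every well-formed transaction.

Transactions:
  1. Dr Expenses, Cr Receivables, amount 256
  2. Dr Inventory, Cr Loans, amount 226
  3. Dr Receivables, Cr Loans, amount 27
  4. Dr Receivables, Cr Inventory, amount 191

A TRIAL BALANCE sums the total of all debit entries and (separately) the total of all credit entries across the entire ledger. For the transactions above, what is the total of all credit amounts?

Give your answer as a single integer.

Answer: 700

Derivation:
Txn 1: credit+=256
Txn 2: credit+=226
Txn 3: credit+=27
Txn 4: credit+=191
Total credits = 700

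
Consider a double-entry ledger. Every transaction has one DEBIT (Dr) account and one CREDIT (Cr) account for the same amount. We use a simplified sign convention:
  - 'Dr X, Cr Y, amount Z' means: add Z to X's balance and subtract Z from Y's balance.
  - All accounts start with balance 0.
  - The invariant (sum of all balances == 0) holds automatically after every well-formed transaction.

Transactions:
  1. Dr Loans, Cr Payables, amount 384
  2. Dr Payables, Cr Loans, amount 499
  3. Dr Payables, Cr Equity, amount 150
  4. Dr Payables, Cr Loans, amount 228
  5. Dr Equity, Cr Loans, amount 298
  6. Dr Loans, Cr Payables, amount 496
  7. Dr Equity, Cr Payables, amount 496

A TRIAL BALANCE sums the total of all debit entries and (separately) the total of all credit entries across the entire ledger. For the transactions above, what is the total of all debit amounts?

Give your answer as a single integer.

Answer: 2551

Derivation:
Txn 1: debit+=384
Txn 2: debit+=499
Txn 3: debit+=150
Txn 4: debit+=228
Txn 5: debit+=298
Txn 6: debit+=496
Txn 7: debit+=496
Total debits = 2551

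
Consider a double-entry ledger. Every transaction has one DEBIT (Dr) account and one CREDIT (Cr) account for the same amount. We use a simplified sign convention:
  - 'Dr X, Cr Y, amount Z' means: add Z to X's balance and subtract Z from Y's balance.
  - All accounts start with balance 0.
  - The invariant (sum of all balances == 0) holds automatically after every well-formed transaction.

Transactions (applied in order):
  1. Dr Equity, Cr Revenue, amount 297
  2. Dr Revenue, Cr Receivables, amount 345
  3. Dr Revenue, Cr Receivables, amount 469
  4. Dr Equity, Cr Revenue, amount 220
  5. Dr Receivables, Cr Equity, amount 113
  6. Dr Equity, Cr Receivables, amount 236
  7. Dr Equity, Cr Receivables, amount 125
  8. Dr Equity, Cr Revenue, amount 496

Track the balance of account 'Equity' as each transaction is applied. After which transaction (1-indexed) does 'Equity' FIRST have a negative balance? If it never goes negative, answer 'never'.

After txn 1: Equity=297
After txn 2: Equity=297
After txn 3: Equity=297
After txn 4: Equity=517
After txn 5: Equity=404
After txn 6: Equity=640
After txn 7: Equity=765
After txn 8: Equity=1261

Answer: never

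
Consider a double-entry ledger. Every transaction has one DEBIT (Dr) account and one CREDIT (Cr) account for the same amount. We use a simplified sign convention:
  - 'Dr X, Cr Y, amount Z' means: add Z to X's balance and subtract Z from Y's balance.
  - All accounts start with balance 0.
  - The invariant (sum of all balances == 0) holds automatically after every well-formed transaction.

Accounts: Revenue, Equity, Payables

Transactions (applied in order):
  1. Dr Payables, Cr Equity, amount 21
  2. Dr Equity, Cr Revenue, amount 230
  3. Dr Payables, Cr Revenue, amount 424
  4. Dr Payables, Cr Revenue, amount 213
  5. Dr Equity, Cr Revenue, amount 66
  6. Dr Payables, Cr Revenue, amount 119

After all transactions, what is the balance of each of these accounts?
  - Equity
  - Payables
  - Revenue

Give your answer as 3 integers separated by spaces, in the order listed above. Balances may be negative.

After txn 1 (Dr Payables, Cr Equity, amount 21): Equity=-21 Payables=21
After txn 2 (Dr Equity, Cr Revenue, amount 230): Equity=209 Payables=21 Revenue=-230
After txn 3 (Dr Payables, Cr Revenue, amount 424): Equity=209 Payables=445 Revenue=-654
After txn 4 (Dr Payables, Cr Revenue, amount 213): Equity=209 Payables=658 Revenue=-867
After txn 5 (Dr Equity, Cr Revenue, amount 66): Equity=275 Payables=658 Revenue=-933
After txn 6 (Dr Payables, Cr Revenue, amount 119): Equity=275 Payables=777 Revenue=-1052

Answer: 275 777 -1052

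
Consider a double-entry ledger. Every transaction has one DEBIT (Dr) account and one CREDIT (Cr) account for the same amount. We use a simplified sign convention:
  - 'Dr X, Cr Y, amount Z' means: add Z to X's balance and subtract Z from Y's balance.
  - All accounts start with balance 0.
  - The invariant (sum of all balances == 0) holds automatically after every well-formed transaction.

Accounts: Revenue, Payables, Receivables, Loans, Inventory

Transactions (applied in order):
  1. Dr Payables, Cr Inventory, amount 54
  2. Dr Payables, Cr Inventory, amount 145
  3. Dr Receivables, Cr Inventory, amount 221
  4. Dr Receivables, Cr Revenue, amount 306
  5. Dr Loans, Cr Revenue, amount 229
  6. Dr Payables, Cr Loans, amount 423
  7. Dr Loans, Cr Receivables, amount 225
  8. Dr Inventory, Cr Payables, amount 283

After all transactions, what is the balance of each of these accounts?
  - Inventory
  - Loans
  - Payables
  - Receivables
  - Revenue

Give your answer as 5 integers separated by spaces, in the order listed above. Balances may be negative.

After txn 1 (Dr Payables, Cr Inventory, amount 54): Inventory=-54 Payables=54
After txn 2 (Dr Payables, Cr Inventory, amount 145): Inventory=-199 Payables=199
After txn 3 (Dr Receivables, Cr Inventory, amount 221): Inventory=-420 Payables=199 Receivables=221
After txn 4 (Dr Receivables, Cr Revenue, amount 306): Inventory=-420 Payables=199 Receivables=527 Revenue=-306
After txn 5 (Dr Loans, Cr Revenue, amount 229): Inventory=-420 Loans=229 Payables=199 Receivables=527 Revenue=-535
After txn 6 (Dr Payables, Cr Loans, amount 423): Inventory=-420 Loans=-194 Payables=622 Receivables=527 Revenue=-535
After txn 7 (Dr Loans, Cr Receivables, amount 225): Inventory=-420 Loans=31 Payables=622 Receivables=302 Revenue=-535
After txn 8 (Dr Inventory, Cr Payables, amount 283): Inventory=-137 Loans=31 Payables=339 Receivables=302 Revenue=-535

Answer: -137 31 339 302 -535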